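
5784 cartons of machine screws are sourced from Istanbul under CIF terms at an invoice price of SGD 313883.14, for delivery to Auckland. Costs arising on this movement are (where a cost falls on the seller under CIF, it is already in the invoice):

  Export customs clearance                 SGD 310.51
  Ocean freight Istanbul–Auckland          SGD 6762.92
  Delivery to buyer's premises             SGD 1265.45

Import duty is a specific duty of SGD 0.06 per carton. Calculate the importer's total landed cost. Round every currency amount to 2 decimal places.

Total landed cost: SGD 315495.63

CIF: the seller pays costs through ocean freight and marine insurance to the destination port.
Already in the invoice (seller's account under CIF): export clearance, freight — exclude.
The CIF price already equals the CIF value: 313883.14
Import duty = 5784 × 0.06 = 347.04
Buyer bears: delivery 1265.45 + duty 347.04 = 1612.49
Landed cost = invoice 313883.14 + 1612.49 = 315495.63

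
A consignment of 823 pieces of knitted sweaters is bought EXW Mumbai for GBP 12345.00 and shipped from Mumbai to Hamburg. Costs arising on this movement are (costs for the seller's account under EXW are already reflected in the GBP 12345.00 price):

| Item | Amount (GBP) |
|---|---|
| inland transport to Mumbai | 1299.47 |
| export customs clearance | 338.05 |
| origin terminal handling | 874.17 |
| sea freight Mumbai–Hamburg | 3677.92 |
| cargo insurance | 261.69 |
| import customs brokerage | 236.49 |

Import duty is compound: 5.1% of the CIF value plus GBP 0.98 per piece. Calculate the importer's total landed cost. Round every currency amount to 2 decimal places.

EXW: the seller makes goods available at their premises; the buyer bears all onward costs.
CIF value = EXW price + inland to port + export clearance + origin terminal + freight + insurance = 12345.00 + 1299.47 + 338.05 + 874.17 + 3677.92 + 261.69 = 18796.30
Ad valorem component: 18796.30 × 5.1% = 958.61
Specific component: 823 × 0.98 = 806.54
Import duty = 958.61 + 806.54 = 1765.15
Buyer bears: inland to port 1299.47 + export clearance 338.05 + origin terminal 874.17 + freight 3677.92 + insurance 261.69 + brokerage 236.49 + duty 1765.15 = 8452.94
Landed cost = invoice 12345.00 + 8452.94 = 20797.94

Total landed cost: GBP 20797.94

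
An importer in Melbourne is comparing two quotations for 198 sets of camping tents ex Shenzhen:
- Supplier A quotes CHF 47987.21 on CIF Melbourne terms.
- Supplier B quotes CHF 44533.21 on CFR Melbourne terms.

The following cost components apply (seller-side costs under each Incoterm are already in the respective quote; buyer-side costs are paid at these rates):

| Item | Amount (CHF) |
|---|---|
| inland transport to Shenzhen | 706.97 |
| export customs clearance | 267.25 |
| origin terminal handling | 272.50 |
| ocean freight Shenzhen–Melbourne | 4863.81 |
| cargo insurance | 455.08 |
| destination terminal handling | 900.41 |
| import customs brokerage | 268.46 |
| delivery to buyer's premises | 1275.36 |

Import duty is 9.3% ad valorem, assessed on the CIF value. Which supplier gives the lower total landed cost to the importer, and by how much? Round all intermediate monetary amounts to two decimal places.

Supplier A (CIF):
The CIF price already equals the CIF value: 47987.21
Import duty = 47987.21 × 9.3% = 4462.81
Buyer bears (A): 900.41 + 268.46 + 1275.36 = 2444.23
Landed cost (A) = invoice 47987.21 + 2444.23 + duty 4462.81 = 54894.25
Supplier B (CFR):
CIF value = CFR price + insurance = 44533.21 + 455.08 = 44988.29
Import duty = 44988.29 × 9.3% = 4183.91
Buyer bears (B): 455.08 + 900.41 + 268.46 + 1275.36 = 2899.31
Landed cost (B) = invoice 44533.21 + 2899.31 + duty 4183.91 = 51616.43
Difference = |54894.25 − 51616.43| = 3277.82

Supplier B is cheaper by CHF 3277.82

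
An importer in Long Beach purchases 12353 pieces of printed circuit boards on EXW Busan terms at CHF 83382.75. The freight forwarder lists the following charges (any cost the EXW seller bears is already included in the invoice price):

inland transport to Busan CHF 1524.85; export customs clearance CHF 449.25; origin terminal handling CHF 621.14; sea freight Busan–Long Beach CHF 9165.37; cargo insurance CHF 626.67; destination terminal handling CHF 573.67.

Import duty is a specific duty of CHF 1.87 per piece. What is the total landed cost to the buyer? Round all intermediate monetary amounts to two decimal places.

EXW: the seller makes goods available at their premises; the buyer bears all onward costs.
CIF value = EXW price + inland to port + export clearance + origin terminal + freight + insurance = 83382.75 + 1524.85 + 449.25 + 621.14 + 9165.37 + 626.67 = 95770.03
Import duty = 12353 × 1.87 = 23100.11
Buyer bears: inland to port 1524.85 + export clearance 449.25 + origin terminal 621.14 + freight 9165.37 + insurance 626.67 + destination terminal 573.67 + duty 23100.11 = 36061.06
Landed cost = invoice 83382.75 + 36061.06 = 119443.81

Total landed cost: CHF 119443.81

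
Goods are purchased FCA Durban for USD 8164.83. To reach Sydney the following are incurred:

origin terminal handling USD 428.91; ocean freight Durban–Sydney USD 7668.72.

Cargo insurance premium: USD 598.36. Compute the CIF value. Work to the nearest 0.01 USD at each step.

CIF = FCA price + pre-shipment costs + freight + insurance
CIF = 8164.83 + 428.91 + 7668.72 + 598.36 = 16860.82

CIF value: USD 16860.82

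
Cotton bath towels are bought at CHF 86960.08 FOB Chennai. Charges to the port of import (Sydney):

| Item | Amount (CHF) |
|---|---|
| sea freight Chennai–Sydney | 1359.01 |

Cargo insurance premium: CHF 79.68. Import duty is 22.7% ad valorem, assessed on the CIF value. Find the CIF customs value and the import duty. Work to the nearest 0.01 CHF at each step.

CIF = FOB price + freight + insurance
CIF = 86960.08 + 1359.01 + 79.68 = 88398.77
Import duty = 88398.77 × 22.7% = 20066.52

CIF value: CHF 88398.77; import duty: CHF 20066.52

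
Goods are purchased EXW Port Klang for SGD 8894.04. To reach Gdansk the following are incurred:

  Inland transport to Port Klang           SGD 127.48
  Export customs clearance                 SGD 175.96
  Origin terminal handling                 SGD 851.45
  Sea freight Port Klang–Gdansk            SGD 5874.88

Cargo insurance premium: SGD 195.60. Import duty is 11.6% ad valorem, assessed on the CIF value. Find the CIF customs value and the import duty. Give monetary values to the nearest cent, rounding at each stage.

CIF value: SGD 16119.41; import duty: SGD 1869.85

CIF = EXW price + pre-shipment costs + freight + insurance
CIF = 8894.04 + 127.48 + 175.96 + 851.45 + 5874.88 + 195.60 = 16119.41
Import duty = 16119.41 × 11.6% = 1869.85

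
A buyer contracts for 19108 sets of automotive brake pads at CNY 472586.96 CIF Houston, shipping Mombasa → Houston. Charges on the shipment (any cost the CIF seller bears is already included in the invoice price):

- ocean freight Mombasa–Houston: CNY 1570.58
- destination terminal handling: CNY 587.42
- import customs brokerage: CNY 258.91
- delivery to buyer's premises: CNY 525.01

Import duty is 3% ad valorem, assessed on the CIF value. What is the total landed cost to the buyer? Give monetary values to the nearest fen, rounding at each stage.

Total landed cost: CNY 488135.91

CIF: the seller pays costs through ocean freight and marine insurance to the destination port.
Already in the invoice (seller's account under CIF): freight — exclude.
The CIF price already equals the CIF value: 472586.96
Import duty = 472586.96 × 3% = 14177.61
Buyer bears: destination terminal 587.42 + brokerage 258.91 + delivery 525.01 + duty 14177.61 = 15548.95
Landed cost = invoice 472586.96 + 15548.95 = 488135.91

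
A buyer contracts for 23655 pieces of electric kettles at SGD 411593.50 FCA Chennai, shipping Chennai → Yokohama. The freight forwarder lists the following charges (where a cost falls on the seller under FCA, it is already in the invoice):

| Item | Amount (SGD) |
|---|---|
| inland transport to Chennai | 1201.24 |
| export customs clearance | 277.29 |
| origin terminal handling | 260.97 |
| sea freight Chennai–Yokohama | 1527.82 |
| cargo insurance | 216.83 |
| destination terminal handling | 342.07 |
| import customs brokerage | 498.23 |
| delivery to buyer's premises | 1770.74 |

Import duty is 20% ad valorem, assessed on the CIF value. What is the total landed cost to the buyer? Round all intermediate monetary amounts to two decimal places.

Total landed cost: SGD 498929.98

FCA: the seller delivers export-cleared goods to the carrier; the buyer bears costs from that point.
Already in the invoice (seller's account under FCA): inland to port, export clearance — exclude.
CIF value = FCA price + origin terminal + freight + insurance = 411593.50 + 260.97 + 1527.82 + 216.83 = 413599.12
Import duty = 413599.12 × 20% = 82719.82
Buyer bears: origin terminal 260.97 + freight 1527.82 + insurance 216.83 + destination terminal 342.07 + brokerage 498.23 + delivery 1770.74 + duty 82719.82 = 87336.48
Landed cost = invoice 411593.50 + 87336.48 = 498929.98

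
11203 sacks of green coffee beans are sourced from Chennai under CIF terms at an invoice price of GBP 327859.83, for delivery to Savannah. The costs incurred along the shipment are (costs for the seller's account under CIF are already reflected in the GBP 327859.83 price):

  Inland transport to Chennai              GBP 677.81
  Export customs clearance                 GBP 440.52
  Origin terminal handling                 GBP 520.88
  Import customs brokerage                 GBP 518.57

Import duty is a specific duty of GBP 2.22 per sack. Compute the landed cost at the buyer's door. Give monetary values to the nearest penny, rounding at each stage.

Total landed cost: GBP 353249.06

CIF: the seller pays costs through ocean freight and marine insurance to the destination port.
Already in the invoice (seller's account under CIF): inland to port, export clearance, origin terminal — exclude.
The CIF price already equals the CIF value: 327859.83
Import duty = 11203 × 2.22 = 24870.66
Buyer bears: brokerage 518.57 + duty 24870.66 = 25389.23
Landed cost = invoice 327859.83 + 25389.23 = 353249.06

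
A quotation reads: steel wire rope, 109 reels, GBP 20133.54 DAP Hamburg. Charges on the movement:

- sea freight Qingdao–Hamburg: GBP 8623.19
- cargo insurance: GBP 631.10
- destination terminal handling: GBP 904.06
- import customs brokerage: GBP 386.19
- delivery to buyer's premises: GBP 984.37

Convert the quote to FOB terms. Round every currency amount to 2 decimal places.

FOB price: GBP 8990.82

Not relevant to the conversion: brokerage — on the buyer under both terms; not part of either seller's price.
From DAP to FOB, the seller no longer bears: freight, insurance, destination terminal, delivery.
FOB price = 20133.54 − 8623.19 − 631.10 − 904.06 − 984.37 = 8990.82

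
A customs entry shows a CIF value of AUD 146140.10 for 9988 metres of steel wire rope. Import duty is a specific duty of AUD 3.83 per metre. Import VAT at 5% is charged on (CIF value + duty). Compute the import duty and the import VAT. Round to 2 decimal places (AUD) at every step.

Import duty: AUD 38254.04; import VAT: AUD 9219.71

Import duty = 9988 × 3.83 = 38254.04
VAT base = CIF + duty = 146140.10 + 38254.04 = 184394.14
Import VAT = 184394.14 × 5% = 9219.71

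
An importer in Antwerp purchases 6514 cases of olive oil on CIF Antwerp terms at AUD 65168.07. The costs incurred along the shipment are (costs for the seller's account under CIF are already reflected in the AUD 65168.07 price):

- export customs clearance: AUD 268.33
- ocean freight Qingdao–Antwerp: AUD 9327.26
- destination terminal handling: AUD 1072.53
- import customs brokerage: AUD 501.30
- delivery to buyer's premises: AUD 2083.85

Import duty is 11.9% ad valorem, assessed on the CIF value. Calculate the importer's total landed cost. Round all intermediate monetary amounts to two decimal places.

Total landed cost: AUD 76580.75

CIF: the seller pays costs through ocean freight and marine insurance to the destination port.
Already in the invoice (seller's account under CIF): export clearance, freight — exclude.
The CIF price already equals the CIF value: 65168.07
Import duty = 65168.07 × 11.9% = 7755.00
Buyer bears: destination terminal 1072.53 + brokerage 501.30 + delivery 2083.85 + duty 7755.00 = 11412.68
Landed cost = invoice 65168.07 + 11412.68 = 76580.75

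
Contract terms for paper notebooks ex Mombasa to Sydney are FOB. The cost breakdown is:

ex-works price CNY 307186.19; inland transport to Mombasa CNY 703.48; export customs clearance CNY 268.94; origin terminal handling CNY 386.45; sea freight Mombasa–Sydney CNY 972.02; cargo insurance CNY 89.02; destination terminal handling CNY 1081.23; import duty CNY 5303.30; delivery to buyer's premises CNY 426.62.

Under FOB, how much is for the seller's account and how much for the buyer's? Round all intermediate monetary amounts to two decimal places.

Seller: CNY 308545.06; buyer: CNY 7872.19

FOB: the seller bears costs until goods are on board at the origin port; the buyer bears freight, insurance and all costs thereafter.
Seller's account: goods 307186.19 + inland to port 703.48 + export clearance 268.94 + origin terminal 386.45 = 308545.06
Buyer's account: freight 972.02 + insurance 89.02 + destination terminal 1081.23 + duty 5303.30 + delivery 426.62 = 7872.19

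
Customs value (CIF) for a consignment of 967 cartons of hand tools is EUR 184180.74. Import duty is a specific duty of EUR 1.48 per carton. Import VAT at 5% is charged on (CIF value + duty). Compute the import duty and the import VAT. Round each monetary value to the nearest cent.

Import duty: EUR 1431.16; import VAT: EUR 9280.60

Import duty = 967 × 1.48 = 1431.16
VAT base = CIF + duty = 184180.74 + 1431.16 = 185611.90
Import VAT = 185611.90 × 5% = 9280.60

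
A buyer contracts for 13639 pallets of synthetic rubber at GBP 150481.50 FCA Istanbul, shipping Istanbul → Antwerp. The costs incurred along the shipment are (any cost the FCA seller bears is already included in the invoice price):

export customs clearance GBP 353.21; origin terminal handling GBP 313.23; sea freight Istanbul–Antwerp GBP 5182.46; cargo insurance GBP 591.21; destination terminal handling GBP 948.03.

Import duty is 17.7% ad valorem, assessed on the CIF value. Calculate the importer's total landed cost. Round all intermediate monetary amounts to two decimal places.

FCA: the seller delivers export-cleared goods to the carrier; the buyer bears costs from that point.
Already in the invoice (seller's account under FCA): export clearance — exclude.
CIF value = FCA price + origin terminal + freight + insurance = 150481.50 + 313.23 + 5182.46 + 591.21 = 156568.40
Import duty = 156568.40 × 17.7% = 27712.61
Buyer bears: origin terminal 313.23 + freight 5182.46 + insurance 591.21 + destination terminal 948.03 + duty 27712.61 = 34747.54
Landed cost = invoice 150481.50 + 34747.54 = 185229.04

Total landed cost: GBP 185229.04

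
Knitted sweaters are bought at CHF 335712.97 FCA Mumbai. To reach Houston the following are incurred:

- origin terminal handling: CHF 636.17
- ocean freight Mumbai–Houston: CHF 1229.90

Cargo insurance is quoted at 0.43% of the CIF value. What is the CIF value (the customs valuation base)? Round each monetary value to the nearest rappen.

CIF value: CHF 339036.90

Let C be the CIF value. C = FCA price + pre-shipment costs + freight + 0.43% × C
C − 0.43% × C = 335712.97 + 636.17 + 1229.90
0.9957 × C = 337579.04
C = 337579.04 / 0.9957 = 339036.90
Insurance premium = 0.43% × 339036.90 = 1457.86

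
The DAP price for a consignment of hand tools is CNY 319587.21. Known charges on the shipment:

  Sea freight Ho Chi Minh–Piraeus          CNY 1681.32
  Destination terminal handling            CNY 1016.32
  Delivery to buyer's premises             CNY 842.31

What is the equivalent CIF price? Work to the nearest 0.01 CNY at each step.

CIF price: CNY 317728.58

Not relevant to the conversion: freight — on the seller under both DAP and CIF; already in the DAP price and stays in the CIF price.
From DAP to CIF, the seller no longer bears: destination terminal, delivery.
CIF price = 319587.21 − 1016.32 − 842.31 = 317728.58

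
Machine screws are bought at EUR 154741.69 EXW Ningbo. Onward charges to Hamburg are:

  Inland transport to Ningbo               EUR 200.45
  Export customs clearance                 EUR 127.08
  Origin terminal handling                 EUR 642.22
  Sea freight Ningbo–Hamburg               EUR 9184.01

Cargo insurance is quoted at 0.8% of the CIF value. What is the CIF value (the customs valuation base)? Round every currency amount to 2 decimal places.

Let C be the CIF value. C = EXW price + pre-shipment costs + freight + 0.8% × C
C − 0.8% × C = 154741.69 + 200.45 + 127.08 + 642.22 + 9184.01
0.992 × C = 164895.45
C = 164895.45 / 0.992 = 166225.25
Insurance premium = 0.8% × 166225.25 = 1329.80

CIF value: EUR 166225.25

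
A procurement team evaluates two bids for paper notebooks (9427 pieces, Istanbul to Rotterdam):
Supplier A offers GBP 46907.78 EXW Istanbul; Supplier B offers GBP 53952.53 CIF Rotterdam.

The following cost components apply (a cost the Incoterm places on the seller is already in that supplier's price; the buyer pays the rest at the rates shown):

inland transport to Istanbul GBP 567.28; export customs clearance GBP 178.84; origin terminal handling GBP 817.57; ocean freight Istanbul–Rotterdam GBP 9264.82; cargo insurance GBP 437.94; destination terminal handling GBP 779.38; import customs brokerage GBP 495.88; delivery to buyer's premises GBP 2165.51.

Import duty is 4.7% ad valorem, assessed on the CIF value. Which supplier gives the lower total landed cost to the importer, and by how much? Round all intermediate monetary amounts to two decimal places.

Supplier A (EXW):
CIF value = EXW price + inland to port + export clearance + origin terminal + freight + insurance = 46907.78 + 567.28 + 178.84 + 817.57 + 9264.82 + 437.94 = 58174.23
Import duty = 58174.23 × 4.7% = 2734.19
Buyer bears (A): 567.28 + 178.84 + 817.57 + 9264.82 + 437.94 + 779.38 + 495.88 + 2165.51 = 14707.22
Landed cost (A) = invoice 46907.78 + 14707.22 + duty 2734.19 = 64349.19
Supplier B (CIF):
The CIF price already equals the CIF value: 53952.53
Import duty = 53952.53 × 4.7% = 2535.77
Buyer bears (B): 779.38 + 495.88 + 2165.51 = 3440.77
Landed cost (B) = invoice 53952.53 + 3440.77 + duty 2535.77 = 59929.07
Difference = |64349.19 − 59929.07| = 4420.12

Supplier B is cheaper by GBP 4420.12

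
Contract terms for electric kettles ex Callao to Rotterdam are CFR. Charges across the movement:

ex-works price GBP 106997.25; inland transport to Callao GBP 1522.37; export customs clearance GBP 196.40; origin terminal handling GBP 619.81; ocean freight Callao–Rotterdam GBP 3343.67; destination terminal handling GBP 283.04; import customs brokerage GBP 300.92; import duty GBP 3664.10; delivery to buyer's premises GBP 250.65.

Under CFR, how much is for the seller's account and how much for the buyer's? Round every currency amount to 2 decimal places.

CFR: the seller pays costs through ocean freight to the destination port, but not insurance.
Seller's account: goods 106997.25 + inland to port 1522.37 + export clearance 196.40 + origin terminal 619.81 + freight 3343.67 = 112679.50
Buyer's account: destination terminal 283.04 + brokerage 300.92 + duty 3664.10 + delivery 250.65 = 4498.71

Seller: GBP 112679.50; buyer: GBP 4498.71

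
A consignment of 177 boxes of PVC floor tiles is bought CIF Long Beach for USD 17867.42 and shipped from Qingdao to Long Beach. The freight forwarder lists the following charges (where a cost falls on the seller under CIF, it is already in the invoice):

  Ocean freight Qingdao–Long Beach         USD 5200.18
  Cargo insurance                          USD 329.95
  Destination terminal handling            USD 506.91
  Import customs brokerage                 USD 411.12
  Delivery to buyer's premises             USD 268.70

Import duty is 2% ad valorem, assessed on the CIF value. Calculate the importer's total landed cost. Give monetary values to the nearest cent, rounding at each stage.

Total landed cost: USD 19411.50

CIF: the seller pays costs through ocean freight and marine insurance to the destination port.
Already in the invoice (seller's account under CIF): freight, insurance — exclude.
The CIF price already equals the CIF value: 17867.42
Import duty = 17867.42 × 2% = 357.35
Buyer bears: destination terminal 506.91 + brokerage 411.12 + delivery 268.70 + duty 357.35 = 1544.08
Landed cost = invoice 17867.42 + 1544.08 = 19411.50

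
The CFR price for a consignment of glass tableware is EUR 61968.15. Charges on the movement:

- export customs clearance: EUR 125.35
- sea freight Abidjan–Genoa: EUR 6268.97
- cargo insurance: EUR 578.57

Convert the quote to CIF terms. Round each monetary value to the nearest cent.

CIF price: EUR 62546.72

Not relevant to the conversion: export clearance, freight — on the seller under both CFR and CIF; already in the CFR price and stays in the CIF price.
From CFR to CIF, the seller additionally bears: insurance.
CIF price = 61968.15 + 578.57 = 62546.72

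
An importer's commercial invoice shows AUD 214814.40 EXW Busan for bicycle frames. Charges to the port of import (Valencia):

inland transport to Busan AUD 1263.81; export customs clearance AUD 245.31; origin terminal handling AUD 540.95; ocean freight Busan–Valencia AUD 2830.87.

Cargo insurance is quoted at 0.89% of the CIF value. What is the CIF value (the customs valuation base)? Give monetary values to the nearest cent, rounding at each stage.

CIF value: AUD 221668.19

Let C be the CIF value. C = EXW price + pre-shipment costs + freight + 0.89% × C
C − 0.89% × C = 214814.40 + 1263.81 + 245.31 + 540.95 + 2830.87
0.9911 × C = 219695.34
C = 219695.34 / 0.9911 = 221668.19
Insurance premium = 0.89% × 221668.19 = 1972.85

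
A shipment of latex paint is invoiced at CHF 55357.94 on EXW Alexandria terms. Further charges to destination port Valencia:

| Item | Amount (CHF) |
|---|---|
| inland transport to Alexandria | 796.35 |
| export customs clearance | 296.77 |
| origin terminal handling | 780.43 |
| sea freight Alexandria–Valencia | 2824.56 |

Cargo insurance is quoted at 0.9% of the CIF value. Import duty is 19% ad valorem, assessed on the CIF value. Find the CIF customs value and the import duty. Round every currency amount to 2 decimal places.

CIF value: CHF 60601.46; import duty: CHF 11514.28

Let C be the CIF value. C = EXW price + pre-shipment costs + freight + 0.9% × C
C − 0.9% × C = 55357.94 + 796.35 + 296.77 + 780.43 + 2824.56
0.991 × C = 60056.05
C = 60056.05 / 0.991 = 60601.46
Insurance premium = 0.9% × 60601.46 = 545.41
Import duty = 60601.46 × 19% = 11514.28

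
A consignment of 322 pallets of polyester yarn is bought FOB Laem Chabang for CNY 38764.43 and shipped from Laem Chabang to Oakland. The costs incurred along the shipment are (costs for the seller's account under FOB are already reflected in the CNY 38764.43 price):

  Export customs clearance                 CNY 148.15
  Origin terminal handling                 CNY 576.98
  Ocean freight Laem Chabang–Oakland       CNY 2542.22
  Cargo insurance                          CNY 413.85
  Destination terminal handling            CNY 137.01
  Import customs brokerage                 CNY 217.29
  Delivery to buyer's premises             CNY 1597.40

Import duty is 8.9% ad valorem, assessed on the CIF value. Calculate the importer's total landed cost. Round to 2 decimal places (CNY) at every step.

Total landed cost: CNY 47385.32

FOB: the seller bears costs until goods are on board at the origin port; the buyer bears freight, insurance and all costs thereafter.
Already in the invoice (seller's account under FOB): export clearance, origin terminal — exclude.
CIF value = FOB price + freight + insurance = 38764.43 + 2542.22 + 413.85 = 41720.50
Import duty = 41720.50 × 8.9% = 3713.12
Buyer bears: freight 2542.22 + insurance 413.85 + destination terminal 137.01 + brokerage 217.29 + delivery 1597.40 + duty 3713.12 = 8620.89
Landed cost = invoice 38764.43 + 8620.89 = 47385.32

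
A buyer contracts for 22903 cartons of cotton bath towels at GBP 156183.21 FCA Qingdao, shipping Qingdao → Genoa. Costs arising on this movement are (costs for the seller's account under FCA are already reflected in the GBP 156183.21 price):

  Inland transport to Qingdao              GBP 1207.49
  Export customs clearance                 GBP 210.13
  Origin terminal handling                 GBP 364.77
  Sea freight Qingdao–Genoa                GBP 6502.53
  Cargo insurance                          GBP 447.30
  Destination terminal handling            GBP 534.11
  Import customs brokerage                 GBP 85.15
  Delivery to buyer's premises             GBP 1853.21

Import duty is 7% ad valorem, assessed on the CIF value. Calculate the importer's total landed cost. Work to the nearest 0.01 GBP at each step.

FCA: the seller delivers export-cleared goods to the carrier; the buyer bears costs from that point.
Already in the invoice (seller's account under FCA): inland to port, export clearance — exclude.
CIF value = FCA price + origin terminal + freight + insurance = 156183.21 + 364.77 + 6502.53 + 447.30 = 163497.81
Import duty = 163497.81 × 7% = 11444.85
Buyer bears: origin terminal 364.77 + freight 6502.53 + insurance 447.30 + destination terminal 534.11 + brokerage 85.15 + delivery 1853.21 + duty 11444.85 = 21231.92
Landed cost = invoice 156183.21 + 21231.92 = 177415.13

Total landed cost: GBP 177415.13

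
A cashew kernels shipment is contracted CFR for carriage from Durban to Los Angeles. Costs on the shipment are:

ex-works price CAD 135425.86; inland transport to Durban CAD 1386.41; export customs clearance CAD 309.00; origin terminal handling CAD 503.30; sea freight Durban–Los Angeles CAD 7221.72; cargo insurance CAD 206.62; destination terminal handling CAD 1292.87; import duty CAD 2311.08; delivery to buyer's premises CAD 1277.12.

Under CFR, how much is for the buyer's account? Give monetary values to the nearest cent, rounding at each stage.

Buyer's account: CAD 5087.69

CFR: the seller pays costs through ocean freight to the destination port, but not insurance.
Seller's account: goods 135425.86 + inland to port 1386.41 + export clearance 309.00 + origin terminal 503.30 + freight 7221.72 = 144846.29
Buyer's account: insurance 206.62 + destination terminal 1292.87 + duty 2311.08 + delivery 1277.12 = 5087.69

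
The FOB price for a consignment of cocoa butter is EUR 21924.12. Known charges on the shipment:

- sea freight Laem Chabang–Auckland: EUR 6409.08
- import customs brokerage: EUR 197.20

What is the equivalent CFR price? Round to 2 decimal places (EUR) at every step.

CFR price: EUR 28333.20

Not relevant to the conversion: brokerage — on the buyer under both terms; not part of either seller's price.
From FOB to CFR, the seller additionally bears: freight.
CFR price = 21924.12 + 6409.08 = 28333.20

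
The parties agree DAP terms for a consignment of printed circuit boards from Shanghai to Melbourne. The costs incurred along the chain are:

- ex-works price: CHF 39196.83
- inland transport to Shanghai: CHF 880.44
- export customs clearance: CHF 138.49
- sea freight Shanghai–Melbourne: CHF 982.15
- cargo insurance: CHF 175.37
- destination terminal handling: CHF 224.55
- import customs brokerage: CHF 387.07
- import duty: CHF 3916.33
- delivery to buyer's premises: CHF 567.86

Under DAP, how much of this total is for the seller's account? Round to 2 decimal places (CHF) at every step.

Seller's account: CHF 42165.69

DAP: the seller bears all costs to the named destination except import duty and clearance.
Seller's account: goods 39196.83 + inland to port 880.44 + export clearance 138.49 + freight 982.15 + insurance 175.37 + destination terminal 224.55 + delivery 567.86 = 42165.69
Buyer's account: brokerage 387.07 + duty 3916.33 = 4303.40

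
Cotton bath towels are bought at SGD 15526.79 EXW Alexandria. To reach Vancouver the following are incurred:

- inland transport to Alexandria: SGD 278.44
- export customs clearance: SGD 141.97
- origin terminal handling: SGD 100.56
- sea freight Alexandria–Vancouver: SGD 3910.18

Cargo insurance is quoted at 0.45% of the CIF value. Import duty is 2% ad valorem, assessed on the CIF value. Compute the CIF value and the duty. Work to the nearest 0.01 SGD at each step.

Let C be the CIF value. C = EXW price + pre-shipment costs + freight + 0.45% × C
C − 0.45% × C = 15526.79 + 278.44 + 141.97 + 100.56 + 3910.18
0.9955 × C = 19957.94
C = 19957.94 / 0.9955 = 20048.16
Insurance premium = 0.45% × 20048.16 = 90.22
Import duty = 20048.16 × 2% = 400.96

CIF value: SGD 20048.16; import duty: SGD 400.96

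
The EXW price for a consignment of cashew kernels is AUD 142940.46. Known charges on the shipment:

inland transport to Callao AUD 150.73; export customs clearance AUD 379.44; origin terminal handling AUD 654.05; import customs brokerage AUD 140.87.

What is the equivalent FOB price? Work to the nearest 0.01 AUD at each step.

Not relevant to the conversion: brokerage — on the buyer under both terms; not part of either seller's price.
From EXW to FOB, the seller additionally bears: inland to port, export clearance, origin terminal.
FOB price = 142940.46 + 150.73 + 379.44 + 654.05 = 144124.68

FOB price: AUD 144124.68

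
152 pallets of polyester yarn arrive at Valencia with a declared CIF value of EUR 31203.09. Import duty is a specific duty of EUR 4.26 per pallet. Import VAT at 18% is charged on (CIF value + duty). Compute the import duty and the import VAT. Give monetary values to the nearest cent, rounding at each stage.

Import duty = 152 × 4.26 = 647.52
VAT base = CIF + duty = 31203.09 + 647.52 = 31850.61
Import VAT = 31850.61 × 18% = 5733.11

Import duty: EUR 647.52; import VAT: EUR 5733.11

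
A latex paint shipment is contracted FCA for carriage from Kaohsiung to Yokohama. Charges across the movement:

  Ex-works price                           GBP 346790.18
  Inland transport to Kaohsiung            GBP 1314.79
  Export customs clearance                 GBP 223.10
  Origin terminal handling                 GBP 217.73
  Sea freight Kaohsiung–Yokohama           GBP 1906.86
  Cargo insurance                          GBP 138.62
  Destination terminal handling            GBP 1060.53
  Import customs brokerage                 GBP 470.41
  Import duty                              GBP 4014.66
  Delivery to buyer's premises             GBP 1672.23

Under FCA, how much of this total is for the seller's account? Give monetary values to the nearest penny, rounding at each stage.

Seller's account: GBP 348328.07

FCA: the seller delivers export-cleared goods to the carrier; the buyer bears costs from that point.
Seller's account: goods 346790.18 + inland to port 1314.79 + export clearance 223.10 = 348328.07
Buyer's account: origin terminal 217.73 + freight 1906.86 + insurance 138.62 + destination terminal 1060.53 + brokerage 470.41 + duty 4014.66 + delivery 1672.23 = 9481.04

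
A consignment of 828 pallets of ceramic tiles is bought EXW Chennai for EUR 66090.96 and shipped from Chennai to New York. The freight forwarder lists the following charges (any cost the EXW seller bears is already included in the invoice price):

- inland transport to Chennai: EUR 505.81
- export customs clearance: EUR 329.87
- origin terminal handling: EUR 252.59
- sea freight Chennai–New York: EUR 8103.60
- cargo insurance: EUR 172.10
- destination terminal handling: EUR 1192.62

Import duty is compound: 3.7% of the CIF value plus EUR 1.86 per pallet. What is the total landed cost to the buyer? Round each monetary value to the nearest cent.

EXW: the seller makes goods available at their premises; the buyer bears all onward costs.
CIF value = EXW price + inland to port + export clearance + origin terminal + freight + insurance = 66090.96 + 505.81 + 329.87 + 252.59 + 8103.60 + 172.10 = 75454.93
Ad valorem component: 75454.93 × 3.7% = 2791.83
Specific component: 828 × 1.86 = 1540.08
Import duty = 2791.83 + 1540.08 = 4331.91
Buyer bears: inland to port 505.81 + export clearance 329.87 + origin terminal 252.59 + freight 8103.60 + insurance 172.10 + destination terminal 1192.62 + duty 4331.91 = 14888.50
Landed cost = invoice 66090.96 + 14888.50 = 80979.46

Total landed cost: EUR 80979.46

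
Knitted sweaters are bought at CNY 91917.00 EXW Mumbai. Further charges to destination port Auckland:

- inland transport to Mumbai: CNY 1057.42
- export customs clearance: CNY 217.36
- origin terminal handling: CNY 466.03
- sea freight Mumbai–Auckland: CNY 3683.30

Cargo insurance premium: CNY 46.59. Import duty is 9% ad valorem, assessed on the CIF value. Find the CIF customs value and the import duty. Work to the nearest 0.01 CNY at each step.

CIF = EXW price + pre-shipment costs + freight + insurance
CIF = 91917.00 + 1057.42 + 217.36 + 466.03 + 3683.30 + 46.59 = 97387.70
Import duty = 97387.70 × 9% = 8764.89

CIF value: CNY 97387.70; import duty: CNY 8764.89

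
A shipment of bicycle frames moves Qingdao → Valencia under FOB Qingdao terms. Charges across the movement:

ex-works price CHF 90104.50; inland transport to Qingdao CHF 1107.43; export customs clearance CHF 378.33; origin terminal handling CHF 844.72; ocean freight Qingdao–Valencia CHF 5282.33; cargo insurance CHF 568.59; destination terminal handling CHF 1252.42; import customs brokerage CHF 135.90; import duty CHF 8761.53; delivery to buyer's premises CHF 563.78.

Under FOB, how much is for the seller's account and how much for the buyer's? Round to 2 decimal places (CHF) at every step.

Seller: CHF 92434.98; buyer: CHF 16564.55

FOB: the seller bears costs until goods are on board at the origin port; the buyer bears freight, insurance and all costs thereafter.
Seller's account: goods 90104.50 + inland to port 1107.43 + export clearance 378.33 + origin terminal 844.72 = 92434.98
Buyer's account: freight 5282.33 + insurance 568.59 + destination terminal 1252.42 + brokerage 135.90 + duty 8761.53 + delivery 563.78 = 16564.55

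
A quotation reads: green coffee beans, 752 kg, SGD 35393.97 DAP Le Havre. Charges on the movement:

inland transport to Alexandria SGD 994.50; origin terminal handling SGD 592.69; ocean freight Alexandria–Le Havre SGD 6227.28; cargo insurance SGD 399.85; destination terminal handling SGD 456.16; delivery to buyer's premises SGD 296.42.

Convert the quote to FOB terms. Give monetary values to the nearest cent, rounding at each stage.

Not relevant to the conversion: origin terminal, inland to port — on the seller under both DAP and FOB; already in the DAP price and stays in the FOB price.
From DAP to FOB, the seller no longer bears: freight, insurance, destination terminal, delivery.
FOB price = 35393.97 − 6227.28 − 399.85 − 456.16 − 296.42 = 28014.26

FOB price: SGD 28014.26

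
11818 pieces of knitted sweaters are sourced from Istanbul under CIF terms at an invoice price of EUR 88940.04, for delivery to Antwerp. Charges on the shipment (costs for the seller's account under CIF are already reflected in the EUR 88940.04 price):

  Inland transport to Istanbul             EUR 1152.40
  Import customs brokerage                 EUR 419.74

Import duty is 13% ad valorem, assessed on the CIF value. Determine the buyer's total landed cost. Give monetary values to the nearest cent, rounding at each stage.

CIF: the seller pays costs through ocean freight and marine insurance to the destination port.
Already in the invoice (seller's account under CIF): inland to port — exclude.
The CIF price already equals the CIF value: 88940.04
Import duty = 88940.04 × 13% = 11562.21
Buyer bears: brokerage 419.74 + duty 11562.21 = 11981.95
Landed cost = invoice 88940.04 + 11981.95 = 100921.99

Total landed cost: EUR 100921.99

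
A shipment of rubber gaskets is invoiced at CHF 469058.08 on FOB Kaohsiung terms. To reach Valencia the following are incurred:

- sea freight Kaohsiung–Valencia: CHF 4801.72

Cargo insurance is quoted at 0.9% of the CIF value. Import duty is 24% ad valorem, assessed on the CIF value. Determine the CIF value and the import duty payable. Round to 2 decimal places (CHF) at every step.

Let C be the CIF value. C = FOB price + freight + 0.9% × C
C − 0.9% × C = 469058.08 + 4801.72
0.991 × C = 473859.80
C = 473859.80 / 0.991 = 478163.27
Insurance premium = 0.9% × 478163.27 = 4303.47
Import duty = 478163.27 × 24% = 114759.18

CIF value: CHF 478163.27; import duty: CHF 114759.18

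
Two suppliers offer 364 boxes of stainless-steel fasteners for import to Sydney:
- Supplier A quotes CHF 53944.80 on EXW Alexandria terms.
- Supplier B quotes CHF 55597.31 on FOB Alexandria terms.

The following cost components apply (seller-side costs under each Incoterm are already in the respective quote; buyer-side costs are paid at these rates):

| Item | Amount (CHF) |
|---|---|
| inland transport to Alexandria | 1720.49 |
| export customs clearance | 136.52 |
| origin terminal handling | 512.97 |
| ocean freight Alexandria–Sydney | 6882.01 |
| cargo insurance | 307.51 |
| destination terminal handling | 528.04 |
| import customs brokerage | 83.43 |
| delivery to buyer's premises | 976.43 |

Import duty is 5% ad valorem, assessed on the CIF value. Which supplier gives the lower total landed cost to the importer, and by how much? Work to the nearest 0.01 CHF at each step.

Supplier A (EXW):
CIF value = EXW price + inland to port + export clearance + origin terminal + freight + insurance = 53944.80 + 1720.49 + 136.52 + 512.97 + 6882.01 + 307.51 = 63504.30
Import duty = 63504.30 × 5% = 3175.22
Buyer bears (A): 1720.49 + 136.52 + 512.97 + 6882.01 + 307.51 + 528.04 + 83.43 + 976.43 = 11147.40
Landed cost (A) = invoice 53944.80 + 11147.40 + duty 3175.22 = 68267.42
Supplier B (FOB):
CIF value = FOB price + freight + insurance = 55597.31 + 6882.01 + 307.51 = 62786.83
Import duty = 62786.83 × 5% = 3139.34
Buyer bears (B): 6882.01 + 307.51 + 528.04 + 83.43 + 976.43 = 8777.42
Landed cost (B) = invoice 55597.31 + 8777.42 + duty 3139.34 = 67514.07
Difference = |68267.42 − 67514.07| = 753.35

Supplier B is cheaper by CHF 753.35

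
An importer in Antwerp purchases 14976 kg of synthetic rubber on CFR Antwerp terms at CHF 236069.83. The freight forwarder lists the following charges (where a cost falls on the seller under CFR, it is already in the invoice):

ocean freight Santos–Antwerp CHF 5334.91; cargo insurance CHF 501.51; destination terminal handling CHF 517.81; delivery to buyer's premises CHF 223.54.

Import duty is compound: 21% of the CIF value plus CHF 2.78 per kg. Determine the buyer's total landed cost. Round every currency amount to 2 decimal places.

Total landed cost: CHF 328625.95

CFR: the seller pays costs through ocean freight to the destination port, but not insurance.
Already in the invoice (seller's account under CFR): freight — exclude.
CIF value = CFR price + insurance = 236069.83 + 501.51 = 236571.34
Ad valorem component: 236571.34 × 21% = 49679.98
Specific component: 14976 × 2.78 = 41633.28
Import duty = 49679.98 + 41633.28 = 91313.26
Buyer bears: insurance 501.51 + destination terminal 517.81 + delivery 223.54 + duty 91313.26 = 92556.12
Landed cost = invoice 236069.83 + 92556.12 = 328625.95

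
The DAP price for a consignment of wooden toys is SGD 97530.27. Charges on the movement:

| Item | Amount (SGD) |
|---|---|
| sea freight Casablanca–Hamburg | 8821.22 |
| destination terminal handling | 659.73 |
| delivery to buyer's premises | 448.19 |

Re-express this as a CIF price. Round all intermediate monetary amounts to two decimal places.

CIF price: SGD 96422.35

Not relevant to the conversion: freight — on the seller under both DAP and CIF; already in the DAP price and stays in the CIF price.
From DAP to CIF, the seller no longer bears: destination terminal, delivery.
CIF price = 97530.27 − 659.73 − 448.19 = 96422.35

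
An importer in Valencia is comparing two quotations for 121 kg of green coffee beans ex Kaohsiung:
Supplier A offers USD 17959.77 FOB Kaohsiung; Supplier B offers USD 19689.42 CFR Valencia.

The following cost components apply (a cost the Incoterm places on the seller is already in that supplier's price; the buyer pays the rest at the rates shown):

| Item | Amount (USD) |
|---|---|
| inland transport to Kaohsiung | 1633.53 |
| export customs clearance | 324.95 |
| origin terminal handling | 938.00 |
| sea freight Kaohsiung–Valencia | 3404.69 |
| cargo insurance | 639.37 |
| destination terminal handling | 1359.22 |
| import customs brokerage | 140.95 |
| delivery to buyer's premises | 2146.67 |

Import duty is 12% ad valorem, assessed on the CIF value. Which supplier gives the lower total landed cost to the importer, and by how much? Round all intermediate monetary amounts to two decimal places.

Supplier B is cheaper by USD 1876.05

Supplier A (FOB):
CIF value = FOB price + freight + insurance = 17959.77 + 3404.69 + 639.37 = 22003.83
Import duty = 22003.83 × 12% = 2640.46
Buyer bears (A): 3404.69 + 639.37 + 1359.22 + 140.95 + 2146.67 = 7690.90
Landed cost (A) = invoice 17959.77 + 7690.90 + duty 2640.46 = 28291.13
Supplier B (CFR):
CIF value = CFR price + insurance = 19689.42 + 639.37 = 20328.79
Import duty = 20328.79 × 12% = 2439.45
Buyer bears (B): 639.37 + 1359.22 + 140.95 + 2146.67 = 4286.21
Landed cost (B) = invoice 19689.42 + 4286.21 + duty 2439.45 = 26415.08
Difference = |28291.13 − 26415.08| = 1876.05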